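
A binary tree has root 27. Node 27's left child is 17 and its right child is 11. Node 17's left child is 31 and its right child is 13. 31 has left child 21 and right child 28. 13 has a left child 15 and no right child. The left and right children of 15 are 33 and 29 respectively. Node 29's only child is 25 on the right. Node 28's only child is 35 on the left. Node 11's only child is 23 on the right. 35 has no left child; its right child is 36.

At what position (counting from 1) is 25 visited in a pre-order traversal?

Pre-order visits the node, then its left subtree, then its right subtree.
Visit 27.
At 27: go left to 17.
  Visit 17.
  At 17: go left to 31.
    Visit 31.
    At 31: go left to 21.
      21 is a leaf — visit 21.
    At 31: go right to 28.
      Visit 28.
      At 28: go left to 35.
        Visit 35.
        At 35: no left child.
        At 35: go right to 36.
          36 is a leaf — visit 36.
      At 28: no right child.
  At 17: go right to 13.
    Visit 13.
    At 13: go left to 15.
      Visit 15.
      At 15: go left to 33.
        33 is a leaf — visit 33.
      At 15: go right to 29.
        Visit 29.
        At 29: no left child.
        At 29: go right to 25.
          25 is a leaf — visit 25.
    At 13: no right child.
At 27: go right to 11.
  Visit 11.
  At 11: no left child.
  At 11: go right to 23.
    23 is a leaf — visit 23.
Full pre-order sequence: 27, 17, 31, 21, 28, 35, 36, 13, 15, 33, 29, 25, 11, 23.

12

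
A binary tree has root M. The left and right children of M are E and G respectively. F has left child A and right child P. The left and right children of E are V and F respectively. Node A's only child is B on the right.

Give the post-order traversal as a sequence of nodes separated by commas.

V, B, A, P, F, E, G, M

Post-order visits the left subtree, then the right subtree, then the node.
At M: go left to E.
  At E: go left to V.
    V is a leaf — visit V.
  At E: go right to F.
    At F: go left to A.
      At A: no left child.
      At A: go right to B.
        B is a leaf — visit B.
      Visit A.
    At F: go right to P.
      P is a leaf — visit P.
    Visit F.
  Visit E.
At M: go right to G.
  G is a leaf — visit G.
Visit M.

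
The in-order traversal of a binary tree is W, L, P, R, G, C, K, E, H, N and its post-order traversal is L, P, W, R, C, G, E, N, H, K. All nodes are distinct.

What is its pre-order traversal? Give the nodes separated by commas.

The last element of post-order is the root; it splits in-order into left and right subtrees.
Root K: left subtree has 6 nodes {W, L, P, R, G, C}, right has 3 {E, H, N}.
  Root G: left subtree has 4 nodes {W, L, P, R}, right has 1 {C}.
    Root R: left subtree has 3 nodes {W, L, P}, right has 0 { }.
      Root W: left subtree has 0 nodes { }, right has 2 {L, P}.
        Root P: left subtree has 1 node {L}, right has 0 { }.
  Root H: left subtree has 1 node {E}, right has 1 {N}.

K, G, R, W, P, L, C, H, E, N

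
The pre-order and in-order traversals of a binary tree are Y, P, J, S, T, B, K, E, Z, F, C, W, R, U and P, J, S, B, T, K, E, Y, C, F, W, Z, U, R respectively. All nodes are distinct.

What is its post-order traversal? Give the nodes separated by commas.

B, E, K, T, S, J, P, C, W, F, U, R, Z, Y

The first element of pre-order is the root; it splits in-order into left and right subtrees.
Root Y: left subtree has 7 nodes {P, J, S, B, T, K, E}, right has 6 {C, F, W, Z, U, R}.
  Root P: left subtree has 0 nodes { }, right has 6 {J, S, B, T, K, E}.
    Root J: left subtree has 0 nodes { }, right has 5 {S, B, T, K, E}.
      Root S: left subtree has 0 nodes { }, right has 4 {B, T, K, E}.
        Root T: left subtree has 1 node {B}, right has 2 {K, E}.
          Root K: left subtree has 0 nodes { }, right has 1 {E}.
  Root Z: left subtree has 3 nodes {C, F, W}, right has 2 {U, R}.
    Root F: left subtree has 1 node {C}, right has 1 {W}.
    Root R: left subtree has 1 node {U}, right has 0 { }.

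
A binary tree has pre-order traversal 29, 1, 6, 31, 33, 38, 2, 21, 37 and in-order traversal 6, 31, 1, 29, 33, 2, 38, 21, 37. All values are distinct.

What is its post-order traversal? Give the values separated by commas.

The first element of pre-order is the root; it splits in-order into left and right subtrees.
Root 29: left subtree has 3 nodes {6, 31, 1}, right has 5 {33, 2, 38, 21, 37}.
  Root 1: left subtree has 2 nodes {6, 31}, right has 0 { }.
    Root 6: left subtree has 0 nodes { }, right has 1 {31}.
  Root 33: left subtree has 0 nodes { }, right has 4 {2, 38, 21, 37}.
    Root 38: left subtree has 1 node {2}, right has 2 {21, 37}.
      Root 21: left subtree has 0 nodes { }, right has 1 {37}.

31, 6, 1, 2, 37, 21, 38, 33, 29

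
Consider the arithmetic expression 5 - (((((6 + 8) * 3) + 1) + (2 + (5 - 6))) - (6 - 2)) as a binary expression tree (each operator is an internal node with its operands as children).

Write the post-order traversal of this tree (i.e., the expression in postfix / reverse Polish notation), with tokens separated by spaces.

Post-order on an expression tree gives postfix notation: for each operator, emit left operand, right operand, then the operator.

5 6 8 + 3 * 1 + 2 5 6 - + + 6 2 - - -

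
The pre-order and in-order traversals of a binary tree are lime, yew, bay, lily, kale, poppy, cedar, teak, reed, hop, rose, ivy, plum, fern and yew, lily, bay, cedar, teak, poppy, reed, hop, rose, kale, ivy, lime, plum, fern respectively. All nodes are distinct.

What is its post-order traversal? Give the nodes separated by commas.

lily, teak, cedar, rose, hop, reed, poppy, ivy, kale, bay, yew, fern, plum, lime

The first element of pre-order is the root; it splits in-order into left and right subtrees.
Root lime: left subtree has 11 nodes {yew, lily, bay, cedar, teak, poppy, reed, hop, rose, kale, ivy}, right has 2 {plum, fern}.
  Root yew: left subtree has 0 nodes { }, right has 10 {lily, bay, cedar, teak, poppy, reed, hop, rose, kale, ivy}.
    Root bay: left subtree has 1 node {lily}, right has 8 {cedar, teak, poppy, reed, hop, rose, kale, ivy}.
      Root kale: left subtree has 6 nodes {cedar, teak, poppy, reed, hop, rose}, right has 1 {ivy}.
        Root poppy: left subtree has 2 nodes {cedar, teak}, right has 3 {reed, hop, rose}.
          Root cedar: left subtree has 0 nodes { }, right has 1 {teak}.
          Root reed: left subtree has 0 nodes { }, right has 2 {hop, rose}.
            Root hop: left subtree has 0 nodes { }, right has 1 {rose}.
  Root plum: left subtree has 0 nodes { }, right has 1 {fern}.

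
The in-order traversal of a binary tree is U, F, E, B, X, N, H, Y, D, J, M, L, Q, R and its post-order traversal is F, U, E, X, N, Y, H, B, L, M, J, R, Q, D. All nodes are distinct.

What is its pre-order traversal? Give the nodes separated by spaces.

D B E U F H N X Y Q J M L R

The last element of post-order is the root; it splits in-order into left and right subtrees.
Root D: left subtree has 8 nodes {U, F, E, B, X, N, H, Y}, right has 5 {J, M, L, Q, R}.
  Root B: left subtree has 3 nodes {U, F, E}, right has 4 {X, N, H, Y}.
    Root E: left subtree has 2 nodes {U, F}, right has 0 { }.
      Root U: left subtree has 0 nodes { }, right has 1 {F}.
    Root H: left subtree has 2 nodes {X, N}, right has 1 {Y}.
      Root N: left subtree has 1 node {X}, right has 0 { }.
  Root Q: left subtree has 3 nodes {J, M, L}, right has 1 {R}.
    Root J: left subtree has 0 nodes { }, right has 2 {M, L}.
      Root M: left subtree has 0 nodes { }, right has 1 {L}.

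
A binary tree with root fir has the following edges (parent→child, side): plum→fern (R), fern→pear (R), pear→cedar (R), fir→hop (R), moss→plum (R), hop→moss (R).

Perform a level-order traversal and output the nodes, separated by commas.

Level-order visits nodes level by level from the root, left to right within each level.
Level 0: fir
Level 1: hop
Level 2: moss
Level 3: plum
Level 4: fern
Level 5: pear
Level 6: cedar

fir, hop, moss, plum, fern, pear, cedar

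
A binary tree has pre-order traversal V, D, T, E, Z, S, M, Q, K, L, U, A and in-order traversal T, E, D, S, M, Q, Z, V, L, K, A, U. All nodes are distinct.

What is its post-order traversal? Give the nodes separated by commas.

E, T, Q, M, S, Z, D, L, A, U, K, V

The first element of pre-order is the root; it splits in-order into left and right subtrees.
Root V: left subtree has 7 nodes {T, E, D, S, M, Q, Z}, right has 4 {L, K, A, U}.
  Root D: left subtree has 2 nodes {T, E}, right has 4 {S, M, Q, Z}.
    Root T: left subtree has 0 nodes { }, right has 1 {E}.
    Root Z: left subtree has 3 nodes {S, M, Q}, right has 0 { }.
      Root S: left subtree has 0 nodes { }, right has 2 {M, Q}.
        Root M: left subtree has 0 nodes { }, right has 1 {Q}.
  Root K: left subtree has 1 node {L}, right has 2 {A, U}.
    Root U: left subtree has 1 node {A}, right has 0 { }.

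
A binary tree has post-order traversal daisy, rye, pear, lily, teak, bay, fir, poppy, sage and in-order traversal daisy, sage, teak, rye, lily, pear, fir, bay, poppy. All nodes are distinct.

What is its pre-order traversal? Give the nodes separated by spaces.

sage daisy poppy fir teak lily rye pear bay

The last element of post-order is the root; it splits in-order into left and right subtrees.
Root sage: left subtree has 1 node {daisy}, right has 7 {teak, rye, lily, pear, fir, bay, poppy}.
  Root poppy: left subtree has 6 nodes {teak, rye, lily, pear, fir, bay}, right has 0 { }.
    Root fir: left subtree has 4 nodes {teak, rye, lily, pear}, right has 1 {bay}.
      Root teak: left subtree has 0 nodes { }, right has 3 {rye, lily, pear}.
        Root lily: left subtree has 1 node {rye}, right has 1 {pear}.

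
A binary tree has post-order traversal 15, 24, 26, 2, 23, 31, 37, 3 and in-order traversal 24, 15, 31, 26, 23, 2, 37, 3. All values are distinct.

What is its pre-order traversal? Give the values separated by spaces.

The last element of post-order is the root; it splits in-order into left and right subtrees.
Root 3: left subtree has 7 nodes {24, 15, 31, 26, 23, 2, 37}, right has 0 { }.
  Root 37: left subtree has 6 nodes {24, 15, 31, 26, 23, 2}, right has 0 { }.
    Root 31: left subtree has 2 nodes {24, 15}, right has 3 {26, 23, 2}.
      Root 24: left subtree has 0 nodes { }, right has 1 {15}.
      Root 23: left subtree has 1 node {26}, right has 1 {2}.

3 37 31 24 15 23 26 2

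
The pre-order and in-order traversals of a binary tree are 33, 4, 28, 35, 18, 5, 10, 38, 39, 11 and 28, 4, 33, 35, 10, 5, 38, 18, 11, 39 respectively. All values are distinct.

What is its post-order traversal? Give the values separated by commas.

28, 4, 10, 38, 5, 11, 39, 18, 35, 33

The first element of pre-order is the root; it splits in-order into left and right subtrees.
Root 33: left subtree has 2 nodes {28, 4}, right has 7 {35, 10, 5, 38, 18, 11, 39}.
  Root 4: left subtree has 1 node {28}, right has 0 { }.
  Root 35: left subtree has 0 nodes { }, right has 6 {10, 5, 38, 18, 11, 39}.
    Root 18: left subtree has 3 nodes {10, 5, 38}, right has 2 {11, 39}.
      Root 5: left subtree has 1 node {10}, right has 1 {38}.
      Root 39: left subtree has 1 node {11}, right has 0 { }.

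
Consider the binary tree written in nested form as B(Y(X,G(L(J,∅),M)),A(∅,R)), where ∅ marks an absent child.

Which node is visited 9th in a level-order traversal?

J

Level-order visits nodes level by level from the root, left to right within each level.
Level 0: B
Level 1: Y, A
Level 2: X, G, R
Level 3: L, M
Level 4: J
Full level-order sequence: B, Y, A, X, G, R, L, M, J.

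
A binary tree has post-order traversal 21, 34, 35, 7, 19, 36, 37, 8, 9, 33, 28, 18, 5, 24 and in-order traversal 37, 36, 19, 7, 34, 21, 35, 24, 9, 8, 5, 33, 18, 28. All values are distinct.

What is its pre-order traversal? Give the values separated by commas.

The last element of post-order is the root; it splits in-order into left and right subtrees.
Root 24: left subtree has 7 nodes {37, 36, 19, 7, 34, 21, 35}, right has 6 {9, 8, 5, 33, 18, 28}.
  Root 37: left subtree has 0 nodes { }, right has 6 {36, 19, 7, 34, 21, 35}.
    Root 36: left subtree has 0 nodes { }, right has 5 {19, 7, 34, 21, 35}.
      Root 19: left subtree has 0 nodes { }, right has 4 {7, 34, 21, 35}.
        Root 7: left subtree has 0 nodes { }, right has 3 {34, 21, 35}.
          Root 35: left subtree has 2 nodes {34, 21}, right has 0 { }.
            Root 34: left subtree has 0 nodes { }, right has 1 {21}.
  Root 5: left subtree has 2 nodes {9, 8}, right has 3 {33, 18, 28}.
    Root 9: left subtree has 0 nodes { }, right has 1 {8}.
    Root 18: left subtree has 1 node {33}, right has 1 {28}.

24, 37, 36, 19, 7, 35, 34, 21, 5, 9, 8, 18, 33, 28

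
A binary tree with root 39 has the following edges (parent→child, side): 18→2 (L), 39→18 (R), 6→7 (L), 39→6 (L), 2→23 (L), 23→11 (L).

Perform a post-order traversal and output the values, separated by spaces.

Post-order visits the left subtree, then the right subtree, then the node.
At 39: go left to 6.
  At 6: go left to 7.
    7 is a leaf — visit 7.
  At 6: no right child.
  Visit 6.
At 39: go right to 18.
  At 18: go left to 2.
    At 2: go left to 23.
      At 23: go left to 11.
        11 is a leaf — visit 11.
      At 23: no right child.
      Visit 23.
    At 2: no right child.
    Visit 2.
  At 18: no right child.
  Visit 18.
Visit 39.

7 6 11 23 2 18 39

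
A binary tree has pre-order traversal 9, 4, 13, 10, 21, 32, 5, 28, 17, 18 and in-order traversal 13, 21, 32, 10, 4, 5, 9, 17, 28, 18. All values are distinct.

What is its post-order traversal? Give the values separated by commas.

32, 21, 10, 13, 5, 4, 17, 18, 28, 9

The first element of pre-order is the root; it splits in-order into left and right subtrees.
Root 9: left subtree has 6 nodes {13, 21, 32, 10, 4, 5}, right has 3 {17, 28, 18}.
  Root 4: left subtree has 4 nodes {13, 21, 32, 10}, right has 1 {5}.
    Root 13: left subtree has 0 nodes { }, right has 3 {21, 32, 10}.
      Root 10: left subtree has 2 nodes {21, 32}, right has 0 { }.
        Root 21: left subtree has 0 nodes { }, right has 1 {32}.
  Root 28: left subtree has 1 node {17}, right has 1 {18}.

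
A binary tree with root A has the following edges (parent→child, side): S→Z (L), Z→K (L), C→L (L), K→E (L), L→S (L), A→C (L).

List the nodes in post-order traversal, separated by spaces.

Post-order visits the left subtree, then the right subtree, then the node.
At A: go left to C.
  At C: go left to L.
    At L: go left to S.
      At S: go left to Z.
        At Z: go left to K.
          At K: go left to E.
            E is a leaf — visit E.
          At K: no right child.
          Visit K.
        At Z: no right child.
        Visit Z.
      At S: no right child.
      Visit S.
    At L: no right child.
    Visit L.
  At C: no right child.
  Visit C.
At A: no right child.
Visit A.

E K Z S L C A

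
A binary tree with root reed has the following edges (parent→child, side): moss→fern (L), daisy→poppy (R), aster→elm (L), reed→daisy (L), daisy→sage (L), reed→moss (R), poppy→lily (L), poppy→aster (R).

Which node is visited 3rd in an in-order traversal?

lily

In-order visits the left subtree, then the node, then the right subtree.
At reed: go left to daisy.
  At daisy: go left to sage.
    sage is a leaf — visit sage.
  Visit daisy.
  At daisy: go right to poppy.
    At poppy: go left to lily.
      lily is a leaf — visit lily.
    Visit poppy.
    At poppy: go right to aster.
      At aster: go left to elm.
        elm is a leaf — visit elm.
      Visit aster.
      At aster: no right child.
Visit reed.
At reed: go right to moss.
  At moss: go left to fern.
    fern is a leaf — visit fern.
  Visit moss.
  At moss: no right child.
Full in-order sequence: sage, daisy, lily, poppy, elm, aster, reed, fern, moss.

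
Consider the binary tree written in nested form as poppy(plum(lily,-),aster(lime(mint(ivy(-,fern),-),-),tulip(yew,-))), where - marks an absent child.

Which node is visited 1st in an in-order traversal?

In-order visits the left subtree, then the node, then the right subtree.
At poppy: go left to plum.
  At plum: go left to lily.
    lily is a leaf — visit lily.
  Visit plum.
  At plum: no right child.
Visit poppy.
At poppy: go right to aster.
  At aster: go left to lime.
    At lime: go left to mint.
      At mint: go left to ivy.
        At ivy: no left child.
        Visit ivy.
        At ivy: go right to fern.
          fern is a leaf — visit fern.
      Visit mint.
      At mint: no right child.
    Visit lime.
    At lime: no right child.
  Visit aster.
  At aster: go right to tulip.
    At tulip: go left to yew.
      yew is a leaf — visit yew.
    Visit tulip.
    At tulip: no right child.
Full in-order sequence: lily, plum, poppy, ivy, fern, mint, lime, aster, yew, tulip.

lily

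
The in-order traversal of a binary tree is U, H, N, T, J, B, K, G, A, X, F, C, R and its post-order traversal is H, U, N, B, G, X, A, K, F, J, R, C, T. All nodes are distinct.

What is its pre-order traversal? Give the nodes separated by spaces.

The last element of post-order is the root; it splits in-order into left and right subtrees.
Root T: left subtree has 3 nodes {U, H, N}, right has 9 {J, B, K, G, A, X, F, C, R}.
  Root N: left subtree has 2 nodes {U, H}, right has 0 { }.
    Root U: left subtree has 0 nodes { }, right has 1 {H}.
  Root C: left subtree has 7 nodes {J, B, K, G, A, X, F}, right has 1 {R}.
    Root J: left subtree has 0 nodes { }, right has 6 {B, K, G, A, X, F}.
      Root F: left subtree has 5 nodes {B, K, G, A, X}, right has 0 { }.
        Root K: left subtree has 1 node {B}, right has 3 {G, A, X}.
          Root A: left subtree has 1 node {G}, right has 1 {X}.

T N U H C J F K B A G X R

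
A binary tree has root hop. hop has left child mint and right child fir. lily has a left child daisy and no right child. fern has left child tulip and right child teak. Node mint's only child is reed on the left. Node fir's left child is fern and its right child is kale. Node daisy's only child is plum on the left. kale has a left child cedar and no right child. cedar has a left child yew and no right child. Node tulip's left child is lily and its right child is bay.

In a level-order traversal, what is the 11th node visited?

Level-order visits nodes level by level from the root, left to right within each level.
Level 0: hop
Level 1: mint, fir
Level 2: reed, fern, kale
Level 3: tulip, teak, cedar
Level 4: lily, bay, yew
Level 5: daisy
Level 6: plum
Full level-order sequence: hop, mint, fir, reed, fern, kale, tulip, teak, cedar, lily, bay, yew, daisy, plum.

bay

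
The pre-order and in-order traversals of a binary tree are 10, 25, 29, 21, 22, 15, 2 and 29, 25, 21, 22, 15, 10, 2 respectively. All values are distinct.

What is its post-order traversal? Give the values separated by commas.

29, 15, 22, 21, 25, 2, 10

The first element of pre-order is the root; it splits in-order into left and right subtrees.
Root 10: left subtree has 5 nodes {29, 25, 21, 22, 15}, right has 1 {2}.
  Root 25: left subtree has 1 node {29}, right has 3 {21, 22, 15}.
    Root 21: left subtree has 0 nodes { }, right has 2 {22, 15}.
      Root 22: left subtree has 0 nodes { }, right has 1 {15}.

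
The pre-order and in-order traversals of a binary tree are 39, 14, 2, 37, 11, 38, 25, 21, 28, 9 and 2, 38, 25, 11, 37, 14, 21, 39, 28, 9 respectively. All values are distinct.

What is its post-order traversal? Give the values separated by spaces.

The first element of pre-order is the root; it splits in-order into left and right subtrees.
Root 39: left subtree has 7 nodes {2, 38, 25, 11, 37, 14, 21}, right has 2 {28, 9}.
  Root 14: left subtree has 5 nodes {2, 38, 25, 11, 37}, right has 1 {21}.
    Root 2: left subtree has 0 nodes { }, right has 4 {38, 25, 11, 37}.
      Root 37: left subtree has 3 nodes {38, 25, 11}, right has 0 { }.
        Root 11: left subtree has 2 nodes {38, 25}, right has 0 { }.
          Root 38: left subtree has 0 nodes { }, right has 1 {25}.
  Root 28: left subtree has 0 nodes { }, right has 1 {9}.

25 38 11 37 2 21 14 9 28 39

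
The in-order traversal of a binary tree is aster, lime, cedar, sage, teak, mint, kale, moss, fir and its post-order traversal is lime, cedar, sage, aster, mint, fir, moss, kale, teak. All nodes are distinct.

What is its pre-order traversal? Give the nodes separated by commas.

The last element of post-order is the root; it splits in-order into left and right subtrees.
Root teak: left subtree has 4 nodes {aster, lime, cedar, sage}, right has 4 {mint, kale, moss, fir}.
  Root aster: left subtree has 0 nodes { }, right has 3 {lime, cedar, sage}.
    Root sage: left subtree has 2 nodes {lime, cedar}, right has 0 { }.
      Root cedar: left subtree has 1 node {lime}, right has 0 { }.
  Root kale: left subtree has 1 node {mint}, right has 2 {moss, fir}.
    Root moss: left subtree has 0 nodes { }, right has 1 {fir}.

teak, aster, sage, cedar, lime, kale, mint, moss, fir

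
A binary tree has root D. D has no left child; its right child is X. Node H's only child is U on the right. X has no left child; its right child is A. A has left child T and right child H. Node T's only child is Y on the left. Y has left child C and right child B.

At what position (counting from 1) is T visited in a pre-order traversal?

4

Pre-order visits the node, then its left subtree, then its right subtree.
Visit D.
At D: no left child.
At D: go right to X.
  Visit X.
  At X: no left child.
  At X: go right to A.
    Visit A.
    At A: go left to T.
      Visit T.
      At T: go left to Y.
        Visit Y.
        At Y: go left to C.
          C is a leaf — visit C.
        At Y: go right to B.
          B is a leaf — visit B.
      At T: no right child.
    At A: go right to H.
      Visit H.
      At H: no left child.
      At H: go right to U.
        U is a leaf — visit U.
Full pre-order sequence: D, X, A, T, Y, C, B, H, U.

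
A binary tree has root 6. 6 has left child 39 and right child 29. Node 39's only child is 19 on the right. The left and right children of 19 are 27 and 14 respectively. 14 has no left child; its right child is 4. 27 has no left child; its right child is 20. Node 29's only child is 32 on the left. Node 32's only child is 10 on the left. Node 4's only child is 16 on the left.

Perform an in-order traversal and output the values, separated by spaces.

39 27 20 19 14 16 4 6 10 32 29

In-order visits the left subtree, then the node, then the right subtree.
At 6: go left to 39.
  At 39: no left child.
  Visit 39.
  At 39: go right to 19.
    At 19: go left to 27.
      At 27: no left child.
      Visit 27.
      At 27: go right to 20.
        20 is a leaf — visit 20.
    Visit 19.
    At 19: go right to 14.
      At 14: no left child.
      Visit 14.
      At 14: go right to 4.
        At 4: go left to 16.
          16 is a leaf — visit 16.
        Visit 4.
        At 4: no right child.
Visit 6.
At 6: go right to 29.
  At 29: go left to 32.
    At 32: go left to 10.
      10 is a leaf — visit 10.
    Visit 32.
    At 32: no right child.
  Visit 29.
  At 29: no right child.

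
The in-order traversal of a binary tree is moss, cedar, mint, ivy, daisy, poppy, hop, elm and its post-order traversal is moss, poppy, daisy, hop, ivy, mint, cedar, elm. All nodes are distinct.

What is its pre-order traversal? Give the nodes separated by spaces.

elm cedar moss mint ivy hop daisy poppy

The last element of post-order is the root; it splits in-order into left and right subtrees.
Root elm: left subtree has 7 nodes {moss, cedar, mint, ivy, daisy, poppy, hop}, right has 0 { }.
  Root cedar: left subtree has 1 node {moss}, right has 5 {mint, ivy, daisy, poppy, hop}.
    Root mint: left subtree has 0 nodes { }, right has 4 {ivy, daisy, poppy, hop}.
      Root ivy: left subtree has 0 nodes { }, right has 3 {daisy, poppy, hop}.
        Root hop: left subtree has 2 nodes {daisy, poppy}, right has 0 { }.
          Root daisy: left subtree has 0 nodes { }, right has 1 {poppy}.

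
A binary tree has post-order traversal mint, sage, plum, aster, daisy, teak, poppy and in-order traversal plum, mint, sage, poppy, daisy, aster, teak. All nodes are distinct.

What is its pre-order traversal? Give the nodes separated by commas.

The last element of post-order is the root; it splits in-order into left and right subtrees.
Root poppy: left subtree has 3 nodes {plum, mint, sage}, right has 3 {daisy, aster, teak}.
  Root plum: left subtree has 0 nodes { }, right has 2 {mint, sage}.
    Root sage: left subtree has 1 node {mint}, right has 0 { }.
  Root teak: left subtree has 2 nodes {daisy, aster}, right has 0 { }.
    Root daisy: left subtree has 0 nodes { }, right has 1 {aster}.

poppy, plum, sage, mint, teak, daisy, aster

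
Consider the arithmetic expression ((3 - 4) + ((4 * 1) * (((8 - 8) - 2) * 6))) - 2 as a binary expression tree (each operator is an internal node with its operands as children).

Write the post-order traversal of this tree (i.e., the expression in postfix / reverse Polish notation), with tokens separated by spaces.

3 4 - 4 1 * 8 8 - 2 - 6 * * + 2 -

Post-order on an expression tree gives postfix notation: for each operator, emit left operand, right operand, then the operator.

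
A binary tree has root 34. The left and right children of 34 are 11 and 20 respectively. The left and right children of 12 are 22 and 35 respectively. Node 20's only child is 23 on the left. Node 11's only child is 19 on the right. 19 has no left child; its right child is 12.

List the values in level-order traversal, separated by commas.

Level-order visits nodes level by level from the root, left to right within each level.
Level 0: 34
Level 1: 11, 20
Level 2: 19, 23
Level 3: 12
Level 4: 22, 35

34, 11, 20, 19, 23, 12, 22, 35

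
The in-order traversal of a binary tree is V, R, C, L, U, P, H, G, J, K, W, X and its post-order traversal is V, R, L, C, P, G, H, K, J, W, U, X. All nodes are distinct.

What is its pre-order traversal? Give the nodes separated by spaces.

The last element of post-order is the root; it splits in-order into left and right subtrees.
Root X: left subtree has 11 nodes {V, R, C, L, U, P, H, G, J, K, W}, right has 0 { }.
  Root U: left subtree has 4 nodes {V, R, C, L}, right has 6 {P, H, G, J, K, W}.
    Root C: left subtree has 2 nodes {V, R}, right has 1 {L}.
      Root R: left subtree has 1 node {V}, right has 0 { }.
    Root W: left subtree has 5 nodes {P, H, G, J, K}, right has 0 { }.
      Root J: left subtree has 3 nodes {P, H, G}, right has 1 {K}.
        Root H: left subtree has 1 node {P}, right has 1 {G}.

X U C R V L W J H P G K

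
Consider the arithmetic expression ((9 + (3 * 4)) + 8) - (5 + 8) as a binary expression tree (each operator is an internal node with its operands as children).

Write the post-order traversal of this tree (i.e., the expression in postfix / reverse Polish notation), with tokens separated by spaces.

9 3 4 * + 8 + 5 8 + -

Post-order on an expression tree gives postfix notation: for each operator, emit left operand, right operand, then the operator.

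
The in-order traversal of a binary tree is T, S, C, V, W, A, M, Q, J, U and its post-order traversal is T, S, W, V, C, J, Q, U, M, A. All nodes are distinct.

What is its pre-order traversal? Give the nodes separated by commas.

The last element of post-order is the root; it splits in-order into left and right subtrees.
Root A: left subtree has 5 nodes {T, S, C, V, W}, right has 4 {M, Q, J, U}.
  Root C: left subtree has 2 nodes {T, S}, right has 2 {V, W}.
    Root S: left subtree has 1 node {T}, right has 0 { }.
    Root V: left subtree has 0 nodes { }, right has 1 {W}.
  Root M: left subtree has 0 nodes { }, right has 3 {Q, J, U}.
    Root U: left subtree has 2 nodes {Q, J}, right has 0 { }.
      Root Q: left subtree has 0 nodes { }, right has 1 {J}.

A, C, S, T, V, W, M, U, Q, J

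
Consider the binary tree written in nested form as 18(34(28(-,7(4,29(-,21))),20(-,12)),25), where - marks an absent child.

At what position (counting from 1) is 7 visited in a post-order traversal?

Post-order visits the left subtree, then the right subtree, then the node.
At 18: go left to 34.
  At 34: go left to 28.
    At 28: no left child.
    At 28: go right to 7.
      At 7: go left to 4.
        4 is a leaf — visit 4.
      At 7: go right to 29.
        At 29: no left child.
        At 29: go right to 21.
          21 is a leaf — visit 21.
        Visit 29.
      Visit 7.
    Visit 28.
  At 34: go right to 20.
    At 20: no left child.
    At 20: go right to 12.
      12 is a leaf — visit 12.
    Visit 20.
  Visit 34.
At 18: go right to 25.
  25 is a leaf — visit 25.
Visit 18.
Full post-order sequence: 4, 21, 29, 7, 28, 12, 20, 34, 25, 18.

4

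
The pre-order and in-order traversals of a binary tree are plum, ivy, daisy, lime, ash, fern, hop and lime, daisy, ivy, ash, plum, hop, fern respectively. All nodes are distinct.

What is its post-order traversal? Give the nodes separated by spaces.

lime daisy ash ivy hop fern plum

The first element of pre-order is the root; it splits in-order into left and right subtrees.
Root plum: left subtree has 4 nodes {lime, daisy, ivy, ash}, right has 2 {hop, fern}.
  Root ivy: left subtree has 2 nodes {lime, daisy}, right has 1 {ash}.
    Root daisy: left subtree has 1 node {lime}, right has 0 { }.
  Root fern: left subtree has 1 node {hop}, right has 0 { }.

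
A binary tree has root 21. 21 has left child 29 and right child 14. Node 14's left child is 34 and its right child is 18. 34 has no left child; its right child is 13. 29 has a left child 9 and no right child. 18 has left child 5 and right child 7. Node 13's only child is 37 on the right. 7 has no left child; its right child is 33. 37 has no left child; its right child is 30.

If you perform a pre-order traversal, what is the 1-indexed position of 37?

7

Pre-order visits the node, then its left subtree, then its right subtree.
Visit 21.
At 21: go left to 29.
  Visit 29.
  At 29: go left to 9.
    9 is a leaf — visit 9.
  At 29: no right child.
At 21: go right to 14.
  Visit 14.
  At 14: go left to 34.
    Visit 34.
    At 34: no left child.
    At 34: go right to 13.
      Visit 13.
      At 13: no left child.
      At 13: go right to 37.
        Visit 37.
        At 37: no left child.
        At 37: go right to 30.
          30 is a leaf — visit 30.
  At 14: go right to 18.
    Visit 18.
    At 18: go left to 5.
      5 is a leaf — visit 5.
    At 18: go right to 7.
      Visit 7.
      At 7: no left child.
      At 7: go right to 33.
        33 is a leaf — visit 33.
Full pre-order sequence: 21, 29, 9, 14, 34, 13, 37, 30, 18, 5, 7, 33.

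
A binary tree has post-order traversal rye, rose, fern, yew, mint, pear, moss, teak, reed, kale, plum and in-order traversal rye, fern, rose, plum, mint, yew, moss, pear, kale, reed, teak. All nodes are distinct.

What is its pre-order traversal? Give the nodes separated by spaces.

The last element of post-order is the root; it splits in-order into left and right subtrees.
Root plum: left subtree has 3 nodes {rye, fern, rose}, right has 7 {mint, yew, moss, pear, kale, reed, teak}.
  Root fern: left subtree has 1 node {rye}, right has 1 {rose}.
  Root kale: left subtree has 4 nodes {mint, yew, moss, pear}, right has 2 {reed, teak}.
    Root moss: left subtree has 2 nodes {mint, yew}, right has 1 {pear}.
      Root mint: left subtree has 0 nodes { }, right has 1 {yew}.
    Root reed: left subtree has 0 nodes { }, right has 1 {teak}.

plum fern rye rose kale moss mint yew pear reed teak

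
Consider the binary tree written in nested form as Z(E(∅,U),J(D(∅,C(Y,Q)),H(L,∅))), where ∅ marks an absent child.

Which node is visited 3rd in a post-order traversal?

Y

Post-order visits the left subtree, then the right subtree, then the node.
At Z: go left to E.
  At E: no left child.
  At E: go right to U.
    U is a leaf — visit U.
  Visit E.
At Z: go right to J.
  At J: go left to D.
    At D: no left child.
    At D: go right to C.
      At C: go left to Y.
        Y is a leaf — visit Y.
      At C: go right to Q.
        Q is a leaf — visit Q.
      Visit C.
    Visit D.
  At J: go right to H.
    At H: go left to L.
      L is a leaf — visit L.
    At H: no right child.
    Visit H.
  Visit J.
Visit Z.
Full post-order sequence: U, E, Y, Q, C, D, L, H, J, Z.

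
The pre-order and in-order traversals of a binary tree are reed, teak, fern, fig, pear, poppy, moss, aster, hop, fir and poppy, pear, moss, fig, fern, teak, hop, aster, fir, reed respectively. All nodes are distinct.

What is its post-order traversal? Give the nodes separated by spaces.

poppy moss pear fig fern hop fir aster teak reed

The first element of pre-order is the root; it splits in-order into left and right subtrees.
Root reed: left subtree has 9 nodes {poppy, pear, moss, fig, fern, teak, hop, aster, fir}, right has 0 { }.
  Root teak: left subtree has 5 nodes {poppy, pear, moss, fig, fern}, right has 3 {hop, aster, fir}.
    Root fern: left subtree has 4 nodes {poppy, pear, moss, fig}, right has 0 { }.
      Root fig: left subtree has 3 nodes {poppy, pear, moss}, right has 0 { }.
        Root pear: left subtree has 1 node {poppy}, right has 1 {moss}.
    Root aster: left subtree has 1 node {hop}, right has 1 {fir}.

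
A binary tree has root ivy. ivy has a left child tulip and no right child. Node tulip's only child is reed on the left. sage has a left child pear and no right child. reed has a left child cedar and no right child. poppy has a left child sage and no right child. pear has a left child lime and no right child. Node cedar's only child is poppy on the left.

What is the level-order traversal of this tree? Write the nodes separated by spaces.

Level-order visits nodes level by level from the root, left to right within each level.
Level 0: ivy
Level 1: tulip
Level 2: reed
Level 3: cedar
Level 4: poppy
Level 5: sage
Level 6: pear
Level 7: lime

ivy tulip reed cedar poppy sage pear lime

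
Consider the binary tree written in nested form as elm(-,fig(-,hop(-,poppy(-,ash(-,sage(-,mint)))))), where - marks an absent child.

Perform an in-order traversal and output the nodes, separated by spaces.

In-order visits the left subtree, then the node, then the right subtree.
At elm: no left child.
Visit elm.
At elm: go right to fig.
  At fig: no left child.
  Visit fig.
  At fig: go right to hop.
    At hop: no left child.
    Visit hop.
    At hop: go right to poppy.
      At poppy: no left child.
      Visit poppy.
      At poppy: go right to ash.
        At ash: no left child.
        Visit ash.
        At ash: go right to sage.
          At sage: no left child.
          Visit sage.
          At sage: go right to mint.
            mint is a leaf — visit mint.

elm fig hop poppy ash sage mint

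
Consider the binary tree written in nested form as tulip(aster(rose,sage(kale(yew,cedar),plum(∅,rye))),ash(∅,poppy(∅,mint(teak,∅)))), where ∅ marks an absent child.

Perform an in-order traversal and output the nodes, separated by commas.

rose, aster, yew, kale, cedar, sage, plum, rye, tulip, ash, poppy, teak, mint

In-order visits the left subtree, then the node, then the right subtree.
At tulip: go left to aster.
  At aster: go left to rose.
    rose is a leaf — visit rose.
  Visit aster.
  At aster: go right to sage.
    At sage: go left to kale.
      At kale: go left to yew.
        yew is a leaf — visit yew.
      Visit kale.
      At kale: go right to cedar.
        cedar is a leaf — visit cedar.
    Visit sage.
    At sage: go right to plum.
      At plum: no left child.
      Visit plum.
      At plum: go right to rye.
        rye is a leaf — visit rye.
Visit tulip.
At tulip: go right to ash.
  At ash: no left child.
  Visit ash.
  At ash: go right to poppy.
    At poppy: no left child.
    Visit poppy.
    At poppy: go right to mint.
      At mint: go left to teak.
        teak is a leaf — visit teak.
      Visit mint.
      At mint: no right child.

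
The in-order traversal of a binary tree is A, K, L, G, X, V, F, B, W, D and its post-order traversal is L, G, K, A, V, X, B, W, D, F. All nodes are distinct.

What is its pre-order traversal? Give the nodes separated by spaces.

F X A K G L V D W B

The last element of post-order is the root; it splits in-order into left and right subtrees.
Root F: left subtree has 6 nodes {A, K, L, G, X, V}, right has 3 {B, W, D}.
  Root X: left subtree has 4 nodes {A, K, L, G}, right has 1 {V}.
    Root A: left subtree has 0 nodes { }, right has 3 {K, L, G}.
      Root K: left subtree has 0 nodes { }, right has 2 {L, G}.
        Root G: left subtree has 1 node {L}, right has 0 { }.
  Root D: left subtree has 2 nodes {B, W}, right has 0 { }.
    Root W: left subtree has 1 node {B}, right has 0 { }.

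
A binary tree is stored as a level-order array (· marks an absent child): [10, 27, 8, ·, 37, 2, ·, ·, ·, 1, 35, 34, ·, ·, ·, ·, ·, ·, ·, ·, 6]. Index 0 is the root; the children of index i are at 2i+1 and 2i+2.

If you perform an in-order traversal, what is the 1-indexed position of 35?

5

In-order visits the left subtree, then the node, then the right subtree.
At 10: go left to 27.
  At 27: no left child.
  Visit 27.
  At 27: go right to 37.
    At 37: go left to 1.
      At 1: no left child.
      Visit 1.
      At 1: go right to 6.
        6 is a leaf — visit 6.
    Visit 37.
    At 37: go right to 35.
      35 is a leaf — visit 35.
Visit 10.
At 10: go right to 8.
  At 8: go left to 2.
    At 2: go left to 34.
      34 is a leaf — visit 34.
    Visit 2.
    At 2: no right child.
  Visit 8.
  At 8: no right child.
Full in-order sequence: 27, 1, 6, 37, 35, 10, 34, 2, 8.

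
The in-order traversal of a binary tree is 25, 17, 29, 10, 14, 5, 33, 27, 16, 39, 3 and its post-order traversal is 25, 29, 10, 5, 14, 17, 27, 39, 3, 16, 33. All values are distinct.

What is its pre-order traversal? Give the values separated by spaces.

33 17 25 14 10 29 5 16 27 3 39

The last element of post-order is the root; it splits in-order into left and right subtrees.
Root 33: left subtree has 6 nodes {25, 17, 29, 10, 14, 5}, right has 4 {27, 16, 39, 3}.
  Root 17: left subtree has 1 node {25}, right has 4 {29, 10, 14, 5}.
    Root 14: left subtree has 2 nodes {29, 10}, right has 1 {5}.
      Root 10: left subtree has 1 node {29}, right has 0 { }.
  Root 16: left subtree has 1 node {27}, right has 2 {39, 3}.
    Root 3: left subtree has 1 node {39}, right has 0 { }.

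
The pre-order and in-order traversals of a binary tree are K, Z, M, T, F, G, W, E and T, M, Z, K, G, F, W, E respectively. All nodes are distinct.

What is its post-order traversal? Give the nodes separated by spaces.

T M Z G E W F K

The first element of pre-order is the root; it splits in-order into left and right subtrees.
Root K: left subtree has 3 nodes {T, M, Z}, right has 4 {G, F, W, E}.
  Root Z: left subtree has 2 nodes {T, M}, right has 0 { }.
    Root M: left subtree has 1 node {T}, right has 0 { }.
  Root F: left subtree has 1 node {G}, right has 2 {W, E}.
    Root W: left subtree has 0 nodes { }, right has 1 {E}.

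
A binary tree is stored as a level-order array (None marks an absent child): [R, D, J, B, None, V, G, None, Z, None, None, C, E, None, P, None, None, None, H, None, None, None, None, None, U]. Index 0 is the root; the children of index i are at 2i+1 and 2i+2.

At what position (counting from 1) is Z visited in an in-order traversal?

2

In-order visits the left subtree, then the node, then the right subtree.
At R: go left to D.
  At D: go left to B.
    At B: no left child.
    Visit B.
    At B: go right to Z.
      At Z: no left child.
      Visit Z.
      At Z: go right to H.
        H is a leaf — visit H.
  Visit D.
  At D: no right child.
Visit R.
At R: go right to J.
  At J: go left to V.
    At V: go left to C.
      At C: no left child.
      Visit C.
      At C: go right to U.
        U is a leaf — visit U.
    Visit V.
    At V: go right to E.
      E is a leaf — visit E.
  Visit J.
  At J: go right to G.
    At G: no left child.
    Visit G.
    At G: go right to P.
      P is a leaf — visit P.
Full in-order sequence: B, Z, H, D, R, C, U, V, E, J, G, P.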